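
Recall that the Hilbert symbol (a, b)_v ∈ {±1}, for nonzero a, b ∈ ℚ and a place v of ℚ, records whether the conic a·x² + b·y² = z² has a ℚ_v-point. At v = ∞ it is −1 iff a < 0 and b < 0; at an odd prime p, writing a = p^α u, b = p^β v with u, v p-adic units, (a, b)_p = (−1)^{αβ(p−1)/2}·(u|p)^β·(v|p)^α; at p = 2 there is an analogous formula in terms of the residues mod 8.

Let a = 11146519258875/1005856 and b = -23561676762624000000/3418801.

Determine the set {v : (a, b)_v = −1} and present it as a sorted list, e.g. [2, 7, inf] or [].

Mod squares: a ≡ 6630, b ≡ -14. Check v ∈ {∞, 2, 3, 5, 7, 11, 13, 17, 23, 43}.
v=23: a=23^2·(≡4), b=23^0·(≡3) mod 23; (4|23)=+1, (3|23)=+1; (−1)^{2·0·11}·(+1)^0·(+1)^2 = +1.
v=11: a=11^2·(≡6), b=11^2·(≡2) mod 11; (6|11)=-1, (2|11)=-1; (−1)^{2·2·5}·(-1)^2·(-1)^2 = +1.
v=∞: 6630 > 0 and -14 < 0  ⇒  (a,b)_∞ = +1.
v=5: a=5^3·(≡1), b=5^6·(≡4) mod 5; (1|5)=+1, (4|5)=+1; (−1)^{3·6·2}·(+1)^6·(+1)^3 = +1.
v=7: a=7^2·(≡2), b=7^3·(≡3) mod 7; (2|7)=+1, (3|7)=-1; (−1)^{2·3·3}·(+1)^3·(-1)^2 = +1.
v=17: a=17^-1·(≡9), b=17^0·(≡6) mod 17; (9|17)=+1, (6|17)=-1; (−1)^{-1·0·8}·(+1)^0·(-1)^-1 = -1.
v=3: a=3^7·(≡2), b=3^8·(≡1) mod 3; (2|3)=-1, (1|3)=+1; (−1)^{7·8·1}·(-1)^8·(+1)^7 = +1.
v=2: v_2(a)=-5, v_2(b)=15; units ≡ 3, 1 (mod 8); ε·ε+αω+βω = 1·0+-5·0+15·1 ≡ 1  ⇒  (a,b)_2 = -1.
v=13: a=13^1·(≡3), b=13^2·(≡4) mod 13; (3|13)=+1, (4|13)=+1; (−1)^{1·2·6}·(+1)^2·(+1)^1 = +1.
v=43: a=43^-2·(≡19), b=43^-4·(≡22) mod 43; (19|43)=-1, (22|43)=-1; (−1)^{-2·-4·21}·(-1)^-4·(-1)^-2 = +1.
(6630, -14 / ℚ) ramifies at {2, 17}: a division algebra.

[2, 17]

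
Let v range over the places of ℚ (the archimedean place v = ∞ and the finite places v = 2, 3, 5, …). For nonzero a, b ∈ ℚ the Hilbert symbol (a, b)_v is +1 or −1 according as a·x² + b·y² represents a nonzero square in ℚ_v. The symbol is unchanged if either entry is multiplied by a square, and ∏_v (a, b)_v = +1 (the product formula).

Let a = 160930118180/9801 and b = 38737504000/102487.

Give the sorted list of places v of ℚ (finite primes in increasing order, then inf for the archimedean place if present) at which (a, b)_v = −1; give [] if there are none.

[7, 13, 19, 23]

Mod squares: a ≡ 823745, b ≡ 250705. Check v ∈ {∞, 2, 3, 5, 7, 11, 13, 17, 19, 23, 29}.
v=7: a=7^0·(≡6), b=7^-1·(≡5) mod 7; (6|7)=-1, (5|7)=-1; (−1)^{0·-1·3}·(-1)^-1·(-1)^0 = -1.
v=5: a=5^1·(≡1), b=5^3·(≡1) mod 5; (1|5)=+1, (1|5)=+1; (−1)^{1·3·2}·(+1)^3·(+1)^1 = +1.
v=13: a=13^3·(≡3), b=13^3·(≡6) mod 13; (3|13)=+1, (6|13)=-1; (−1)^{3·3·6}·(+1)^3·(-1)^3 = -1.
v=19: a=19^1·(≡6), b=19^1·(≡5) mod 19; (6|19)=+1, (5|19)=+1; (−1)^{1·1·9}·(+1)^1·(+1)^1 = -1.
v=17: a=17^2·(≡5), b=17^0·(≡6) mod 17; (5|17)=-1, (6|17)=-1; (−1)^{2·0·8}·(-1)^0·(-1)^2 = +1.
v=29: a=29^1·(≡10), b=29^1·(≡11) mod 29; (10|29)=-1, (11|29)=-1; (−1)^{1·1·14}·(-1)^1·(-1)^1 = +1.
v=2: v_2(a)=2, v_2(b)=8; units ≡ 1, 1 (mod 8); ε·ε+αω+βω = 0·0+2·0+8·0 ≡ 0  ⇒  (a,b)_2 = +1.
v=3: a=3^-4·(≡2), b=3^0·(≡1) mod 3; (2|3)=-1, (1|3)=+1; (−1)^{-4·0·1}·(-1)^0·(+1)^-4 = +1.
v=∞: 823745 > 0 and 250705 > 0  ⇒  (a,b)_∞ = +1.
v=23: a=23^1·(≡18), b=23^0·(≡15) mod 23; (18|23)=+1, (15|23)=-1; (−1)^{1·0·11}·(+1)^0·(-1)^1 = -1.
v=11: a=11^-2·(≡10), b=11^-4·(≡9) mod 11; (10|11)=-1, (9|11)=+1; (−1)^{-2·-4·5}·(-1)^-4·(+1)^-2 = +1.
|Ram(823745, 250705)| = 4, even; anisotropic at {7, 13, 19, 23}.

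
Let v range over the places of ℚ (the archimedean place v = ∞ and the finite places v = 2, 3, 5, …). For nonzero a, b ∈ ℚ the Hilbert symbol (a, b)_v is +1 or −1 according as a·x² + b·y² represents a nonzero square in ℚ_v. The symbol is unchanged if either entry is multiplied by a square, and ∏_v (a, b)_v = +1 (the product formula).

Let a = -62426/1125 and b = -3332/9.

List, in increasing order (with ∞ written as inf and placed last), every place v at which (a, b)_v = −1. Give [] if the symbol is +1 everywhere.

[2, 5, 17, inf]

(a, b) ≡ (-130, -17) mod (ℚ^×)²; places V = {2, 3, 5, 7, 13, 17, ∞}.
(a,b)_17: α=0, u≡5; β=1, v≡16 (mod 17); (5|17)=-1, (16|17)=+1; sign (−1)^0·-1^1·+1^0 = -1.
(a,b)_7: α=4, u≡6; β=2, v≡1 (mod 7); (6|7)=-1, (1|7)=+1; sign (−1)^0·-1^2·+1^4 = +1.
(a,b)_2: α=1, β=2; u≡7, v≡7 (mod 8); ε(u)ε(v)=1·1, αω(v)=1·0, βω(u)=2·0; sum ≡ 1  ⇒  -1.
(a,b)_∞: sgn(-130)=−, sgn(-17)=−, so -1.
(a,b)_5: α=-3, u≡1; β=0, v≡2 (mod 5); (1|5)=+1, (2|5)=-1; sign (−1)^0·+1^0·-1^-3 = -1.
(a,b)_3: α=-2, u≡2; β=-2, v≡1 (mod 3); (2|3)=-1, (1|3)=+1; sign (−1)^0·-1^-2·+1^-2 = +1.
(a,b)_13: α=1, u≡3; β=0, v≡1 (mod 13); (3|13)=+1, (1|13)=+1; sign (−1)^0·+1^0·+1^1 = +1.
|Ram(-130, -17)| = 4, even; anisotropic at {2, 5, 17, ∞}.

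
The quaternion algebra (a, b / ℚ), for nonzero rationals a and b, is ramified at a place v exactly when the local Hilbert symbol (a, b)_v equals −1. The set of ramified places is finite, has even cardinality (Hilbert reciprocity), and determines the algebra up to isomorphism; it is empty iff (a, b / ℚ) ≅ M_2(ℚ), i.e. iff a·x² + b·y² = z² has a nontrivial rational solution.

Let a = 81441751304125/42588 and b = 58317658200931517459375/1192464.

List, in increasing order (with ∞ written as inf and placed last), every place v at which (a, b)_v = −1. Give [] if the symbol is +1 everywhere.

(a, b) ≡ (24955, 215) mod (ℚ^×)²; places V = {2, 3, 5, 7, 13, 19, 23, 31, 37, 43, ∞}.
(a,b)_13: α=-2, u≡6; β=-2, v≡7 (mod 13); (6|13)=-1, (7|13)=-1; sign (−1)^0·-1^-2·-1^-2 = +1.
(a,b)_7: α=-1, u≡2; β=-2, v≡6 (mod 7); (2|7)=+1, (6|7)=-1; sign (−1)^0·+1^-2·-1^-1 = -1.
(a,b)_43: α=2, u≡40; β=3, v≡30 (mod 43); (40|43)=+1, (30|43)=-1; sign (−1)^0·+1^3·-1^2 = +1.
(a,b)_19: α=2, u≡10; β=4, v≡5 (mod 19); (10|19)=-1, (5|19)=+1; sign (−1)^0·-1^4·+1^2 = +1.
(a,b)_23: α=1, u≡16; β=0, v≡4 (mod 23); (16|23)=+1, (4|23)=+1; sign (−1)^0·+1^0·+1^1 = +1.
(a,b)_31: α=1, u≡11; β=2, v≡17 (mod 31); (11|31)=-1, (17|31)=-1; sign (−1)^0·-1^2·-1^1 = -1.
(a,b)_2: α=-2, β=-4; u≡3, v≡7 (mod 8); ε(u)ε(v)=1·1, αω(v)=-2·0, βω(u)=-4·1; sum ≡ 1  ⇒  -1.
(a,b)_5: α=3, u≡1; β=5, v≡3 (mod 5); (1|5)=+1, (3|5)=-1; sign (−1)^0·+1^5·-1^3 = -1.
(a,b)_37: α=2, u≡2; β=4, v≡7 (mod 37); (2|37)=-1, (7|37)=+1; sign (−1)^0·-1^4·+1^2 = +1.
(a,b)_3: α=-2, u≡1; β=-2, v≡2 (mod 3); (1|3)=+1, (2|3)=-1; sign (−1)^0·+1^-2·-1^-2 = +1.
(a,b)_∞: sgn(24955)=+, sgn(215)=+, so +1.
Ram(24955, 215) = {2, 5, 7, 31}; no ℚ_2-point on the conic.

[2, 5, 7, 31]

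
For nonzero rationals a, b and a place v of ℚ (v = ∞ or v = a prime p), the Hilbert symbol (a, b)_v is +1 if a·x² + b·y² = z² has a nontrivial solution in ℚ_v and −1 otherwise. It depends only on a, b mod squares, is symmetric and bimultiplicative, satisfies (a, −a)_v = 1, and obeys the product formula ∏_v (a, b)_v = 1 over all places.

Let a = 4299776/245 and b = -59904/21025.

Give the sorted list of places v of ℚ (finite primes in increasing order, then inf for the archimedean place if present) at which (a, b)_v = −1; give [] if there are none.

[13, 19]

(a, b) ≡ (20995, -26) mod (ℚ^×)²; places V = {2, 3, 5, 7, 13, 17, 19, 29, ∞}.
(a,b)_3: α=0, u≡1; β=2, v≡1 (mod 3); (1|3)=+1, (1|3)=+1; sign (−1)^0·+1^2·+1^0 = +1.
(a,b)_7: α=-2, u≡1; β=0, v≡4 (mod 7); (1|7)=+1, (4|7)=+1; sign (−1)^0·+1^0·+1^-2 = +1.
(a,b)_2: α=10, β=9; u≡3, v≡3 (mod 8); ε(u)ε(v)=1·1, αω(v)=10·1, βω(u)=9·1; sum ≡ 0  ⇒  +1.
(a,b)_29: α=0, u≡7; β=-2, v≡12 (mod 29); (7|29)=+1, (12|29)=-1; sign (−1)^0·+1^-2·-1^0 = +1.
(a,b)_5: α=-1, u≡4; β=-2, v≡1 (mod 5); (4|5)=+1, (1|5)=+1; sign (−1)^0·+1^-2·+1^-1 = +1.
(a,b)_∞: sgn(20995)=+, sgn(-26)=−, so +1.
(a,b)_19: α=1, u≡12; β=0, v≡2 (mod 19); (12|19)=-1, (2|19)=-1; sign (−1)^0·-1^0·-1^1 = -1.
(a,b)_17: α=1, u≡10; β=0, v≡16 (mod 17); (10|17)=-1, (16|17)=+1; sign (−1)^0·-1^0·+1^1 = +1.
(a,b)_13: α=1, u≡10; β=1, v≡5 (mod 13); (10|13)=+1, (5|13)=-1; sign (−1)^0·+1^1·-1^1 = -1.
(20995, -26 / ℚ) ramifies at {13, 19}: a division algebra.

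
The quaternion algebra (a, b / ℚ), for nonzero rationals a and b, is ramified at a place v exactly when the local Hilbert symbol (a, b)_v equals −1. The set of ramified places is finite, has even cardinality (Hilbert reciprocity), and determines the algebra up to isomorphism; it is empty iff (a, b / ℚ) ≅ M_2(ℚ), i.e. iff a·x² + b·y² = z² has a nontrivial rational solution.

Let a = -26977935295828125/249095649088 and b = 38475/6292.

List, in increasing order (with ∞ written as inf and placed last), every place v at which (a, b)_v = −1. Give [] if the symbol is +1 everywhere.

Mod squares: a ≡ -21489, b ≡ 247. Check v ∈ {∞, 2, 3, 5, 7, 11, 13, 19, 29}.
v=2: v_2(a)=-6, v_2(b)=-2; units ≡ 7, 7 (mod 8); ε·ε+αω+βω = 1·1+-6·0+-2·0 ≡ 1  ⇒  (a,b)_2 = -1.
v=29: a=29^1·(≡28), b=29^0·(≡8) mod 29; (28|29)=+1, (8|29)=-1; (−1)^{1·0·14}·(+1)^0·(-1)^1 = -1.
v=3: a=3^11·(≡1), b=3^4·(≡1) mod 3; (1|3)=+1, (1|3)=+1; (−1)^{11·4·1}·(+1)^4·(+1)^11 = +1.
v=13: a=13^-3·(≡2), b=13^-1·(≡7) mod 13; (2|13)=-1, (7|13)=-1; (−1)^{-3·-1·6}·(-1)^-1·(-1)^-3 = +1.
v=5: a=5^6·(≡4), b=5^2·(≡2) mod 5; (4|5)=+1, (2|5)=-1; (−1)^{6·2·2}·(+1)^2·(-1)^6 = +1.
v=19: a=19^3·(≡16), b=19^1·(≡10) mod 19; (16|19)=+1, (10|19)=-1; (−1)^{3·1·9}·(+1)^1·(-1)^3 = +1.
v=∞: -21489 < 0 and 247 > 0  ⇒  (a,b)_∞ = +1.
v=11: a=11^-6·(≡3), b=11^-2·(≡1) mod 11; (3|11)=+1, (1|11)=+1; (−1)^{-6·-2·5}·(+1)^-2·(+1)^-6 = +1.
v=7: a=7^2·(≡2), b=7^0·(≡4) mod 7; (2|7)=+1, (4|7)=+1; (−1)^{2·0·3}·(+1)^0·(+1)^2 = +1.
(-21489, 247 / ℚ) ramifies at {2, 29}: a division algebra.

[2, 29]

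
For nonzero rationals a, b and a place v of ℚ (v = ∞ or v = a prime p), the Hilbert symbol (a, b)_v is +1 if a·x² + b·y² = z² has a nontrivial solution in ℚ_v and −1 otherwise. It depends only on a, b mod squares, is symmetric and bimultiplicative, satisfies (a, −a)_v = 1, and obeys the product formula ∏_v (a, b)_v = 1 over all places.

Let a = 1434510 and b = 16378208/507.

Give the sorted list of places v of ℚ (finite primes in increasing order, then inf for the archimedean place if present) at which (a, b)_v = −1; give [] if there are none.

[7, 11]

Mod squares: a ≡ 17710, b ≡ 10626. Check v ∈ {∞, 2, 3, 5, 7, 11, 13, 17, 23}.
v=3: a=3^4·(≡1), b=3^-1·(≡2) mod 3; (1|3)=+1, (2|3)=-1; (−1)^{4·-1·1}·(+1)^-1·(-1)^4 = +1.
v=2: v_2(a)=1, v_2(b)=5; units ≡ 7, 1 (mod 8); ε·ε+αω+βω = 1·0+1·0+5·0 ≡ 0  ⇒  (a,b)_2 = +1.
v=7: a=7^1·(≡5), b=7^1·(≡5) mod 7; (5|7)=-1, (5|7)=-1; (−1)^{1·1·3}·(-1)^1·(-1)^1 = -1.
v=5: a=5^1·(≡2), b=5^0·(≡4) mod 5; (2|5)=-1, (4|5)=+1; (−1)^{1·0·2}·(-1)^0·(+1)^1 = +1.
v=∞: 17710 > 0 and 10626 > 0  ⇒  (a,b)_∞ = +1.
v=23: a=23^1·(≡17), b=23^1·(≡16) mod 23; (17|23)=-1, (16|23)=+1; (−1)^{1·1·11}·(-1)^1·(+1)^1 = +1.
v=11: a=11^1·(≡5), b=11^1·(≡1) mod 11; (5|11)=+1, (1|11)=+1; (−1)^{1·1·5}·(+1)^1·(+1)^1 = -1.
v=13: a=13^0·(≡12), b=13^-2·(≡5) mod 13; (12|13)=+1, (5|13)=-1; (−1)^{0·-2·6}·(+1)^-2·(-1)^0 = +1.
v=17: a=17^0·(≡16), b=17^2·(≡2) mod 17; (16|17)=+1, (2|17)=+1; (−1)^{0·2·8}·(+1)^2·(+1)^0 = +1.
Ram(17710, 10626) = {7, 11}; no ℚ_7-point on the conic.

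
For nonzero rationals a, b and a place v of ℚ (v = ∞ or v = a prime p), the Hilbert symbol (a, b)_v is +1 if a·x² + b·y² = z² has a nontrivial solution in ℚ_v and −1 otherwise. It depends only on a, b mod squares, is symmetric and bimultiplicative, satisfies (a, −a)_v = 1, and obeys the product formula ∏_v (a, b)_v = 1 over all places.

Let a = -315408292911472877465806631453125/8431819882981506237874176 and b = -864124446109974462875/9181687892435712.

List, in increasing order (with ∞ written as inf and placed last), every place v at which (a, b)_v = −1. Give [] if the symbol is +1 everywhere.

(a, b) ≡ (-253, -72105) mod (ℚ^×)²; places V = {2, 3, 5, 7, 11, 17, 19, 23, 31, ∞}.
(a,b)_5: α=6, u≡2; β=3, v≡1 (mod 5); (2|5)=-1, (1|5)=+1; sign (−1)^0·-1^3·+1^6 = -1.
(a,b)_7: α=10, u≡5; β=6, v≡1 (mod 7); (5|7)=-1, (1|7)=+1; sign (−1)^0·-1^6·+1^10 = +1.
(a,b)_11: α=5, u≡2; β=3, v≡5 (mod 11); (2|11)=-1, (5|11)=+1; sign (−1)^1·-1^3·+1^5 = +1.
(a,b)_31: α=-2, u≡11; β=-2, v≡18 (mod 31); (11|31)=-1, (18|31)=+1; sign (−1)^0·-1^-2·+1^-2 = +1.
(a,b)_17: α=-2, u≡9; β=-2, v≡1 (mod 17); (9|17)=+1, (1|17)=+1; sign (−1)^0·+1^-2·+1^-2 = +1.
(a,b)_19: α=4, u≡15; β=3, v≡16 (mod 19); (15|19)=-1, (16|19)=+1; sign (−1)^0·-1^3·+1^4 = -1.
(a,b)_2: α=-14, β=-8; u≡3, v≡7 (mod 8); ε(u)ε(v)=1·1, αω(v)=-14·0, βω(u)=-8·1; sum ≡ 1  ⇒  -1.
(a,b)_23: α=7, u≡9; β=5, v≡6 (mod 23); (9|23)=+1, (6|23)=+1; sign (−1)^1·+1^5·+1^7 = -1.
(a,b)_∞: sgn(-253)=−, sgn(-72105)=−, so -1.
(a,b)_3: α=-32, u≡2; β=-17, v≡1 (mod 3); (2|3)=-1, (1|3)=+1; sign (−1)^0·-1^-17·+1^-32 = -1.
Ram(-253, -72105) = {2, 3, 5, 19, 23, ∞}; no ℚ_2-point on the conic.

[2, 3, 5, 19, 23, inf]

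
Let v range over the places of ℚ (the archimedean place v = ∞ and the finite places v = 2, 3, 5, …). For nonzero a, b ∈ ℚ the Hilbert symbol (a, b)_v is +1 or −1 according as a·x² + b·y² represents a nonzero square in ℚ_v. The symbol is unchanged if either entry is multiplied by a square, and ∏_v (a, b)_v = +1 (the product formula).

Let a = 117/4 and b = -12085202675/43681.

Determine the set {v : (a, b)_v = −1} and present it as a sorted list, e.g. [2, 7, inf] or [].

[7, 13]

(a, b) ≡ (13, -1547) mod (ℚ^×)²; places V = {2, 3, 5, 7, 11, 13, 17, 19, 43, ∞}.
(a,b)_43: α=0, u≡40; β=2, v≡23 (mod 43); (40|43)=+1, (23|43)=+1; sign (−1)^0·+1^2·+1^0 = +1.
(a,b)_13: α=1, u≡12; β=3, v≡6 (mod 13); (12|13)=+1, (6|13)=-1; sign (−1)^0·+1^3·-1^1 = -1.
(a,b)_5: α=0, u≡3; β=2, v≡3 (mod 5); (3|5)=-1, (3|5)=-1; sign (−1)^0·-1^2·-1^0 = +1.
(a,b)_11: α=0, u≡10; β=-2, v≡9 (mod 11); (10|11)=-1, (9|11)=+1; sign (−1)^0·-1^-2·+1^0 = +1.
(a,b)_7: α=0, u≡3; β=1, v≡5 (mod 7); (3|7)=-1, (5|7)=-1; sign (−1)^0·-1^1·-1^0 = -1.
(a,b)_3: α=2, u≡1; β=0, v≡1 (mod 3); (1|3)=+1, (1|3)=+1; sign (−1)^0·+1^0·+1^2 = +1.
(a,b)_19: α=0, u≡15; β=-2, v≡9 (mod 19); (15|19)=-1, (9|19)=+1; sign (−1)^0·-1^-2·+1^0 = +1.
(a,b)_2: α=-2, β=0; u≡5, v≡5 (mod 8); ε(u)ε(v)=0·0, αω(v)=-2·1, βω(u)=0·1; sum ≡ 0  ⇒  +1.
(a,b)_17: α=0, u≡8; β=1, v≡10 (mod 17); (8|17)=+1, (10|17)=-1; sign (−1)^0·+1^1·-1^0 = +1.
(a,b)_∞: sgn(13)=+, sgn(-1547)=−, so +1.
(13, -1547 / ℚ) ramifies at {7, 13}: a division algebra.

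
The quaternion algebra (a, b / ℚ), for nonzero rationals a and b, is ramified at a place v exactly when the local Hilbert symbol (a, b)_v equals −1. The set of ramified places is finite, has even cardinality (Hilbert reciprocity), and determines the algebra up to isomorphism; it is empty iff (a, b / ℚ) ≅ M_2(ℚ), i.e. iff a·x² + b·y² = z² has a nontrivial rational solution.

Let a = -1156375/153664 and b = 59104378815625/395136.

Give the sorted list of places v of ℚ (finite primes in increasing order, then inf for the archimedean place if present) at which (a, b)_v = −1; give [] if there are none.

Mod squares: a ≡ -55, b ≡ 15470. Check v ∈ {∞, 2, 3, 5, 7, 11, 13, 17, 29}.
v=29: a=29^2·(≡10), b=29^4·(≡6) mod 29; (10|29)=-1, (6|29)=+1; (−1)^{2·4·14}·(-1)^4·(+1)^2 = +1.
v=7: a=7^-4·(≡4), b=7^-3·(≡6) mod 7; (4|7)=+1, (6|7)=-1; (−1)^{-4·-3·3}·(+1)^-3·(-1)^-4 = +1.
v=2: v_2(a)=-6, v_2(b)=-7; units ≡ 1, 7 (mod 8); ε·ε+αω+βω = 0·1+-6·0+-7·0 ≡ 0  ⇒  (a,b)_2 = +1.
v=3: a=3^0·(≡2), b=3^-2·(≡2) mod 3; (2|3)=-1, (2|3)=-1; (−1)^{0·-2·1}·(-1)^-2·(-1)^0 = +1.
v=∞: -55 < 0 and 15470 > 0  ⇒  (a,b)_∞ = +1.
v=13: a=13^0·(≡10), b=13^1·(≡6) mod 13; (10|13)=+1, (6|13)=-1; (−1)^{0·1·6}·(+1)^1·(-1)^0 = +1.
v=5: a=5^3·(≡1), b=5^5·(≡1) mod 5; (1|5)=+1, (1|5)=+1; (−1)^{3·5·2}·(+1)^5·(+1)^3 = +1.
v=11: a=11^1·(≡7), b=11^2·(≡5) mod 11; (7|11)=-1, (5|11)=+1; (−1)^{1·2·5}·(-1)^2·(+1)^1 = +1.
v=17: a=17^0·(≡16), b=17^1·(≡8) mod 17; (16|17)=+1, (8|17)=+1; (−1)^{0·1·8}·(+1)^1·(+1)^0 = +1.
Ram(a, b) = ∅: the form -55·x² + 15470·y² − z² is isotropic over every ℚ_v, so by Hasse–Minkowski it is isotropic over ℚ.

[]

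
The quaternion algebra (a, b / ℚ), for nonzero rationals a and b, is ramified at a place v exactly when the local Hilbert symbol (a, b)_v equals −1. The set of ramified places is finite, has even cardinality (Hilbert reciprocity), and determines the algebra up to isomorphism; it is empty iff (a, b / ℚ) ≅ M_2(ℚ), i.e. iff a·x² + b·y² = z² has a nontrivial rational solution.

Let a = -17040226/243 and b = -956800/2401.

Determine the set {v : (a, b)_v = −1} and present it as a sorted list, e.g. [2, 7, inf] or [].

(a, b) ≡ (-23142, -598) mod (ℚ^×)²; places V = {2, 3, 5, 7, 13, 19, 23, 29, 47, ∞}.
(a,b)_19: α=1, u≡4; β=0, v≡3 (mod 19); (4|19)=+1, (3|19)=-1; sign (−1)^0·+1^0·-1^1 = -1.
(a,b)_7: α=1, u≡6; β=-4, v≡2 (mod 7); (6|7)=-1, (2|7)=+1; sign (−1)^0·-1^-4·+1^1 = +1.
(a,b)_3: α=-5, u≡2; β=0, v≡2 (mod 3); (2|3)=-1, (2|3)=-1; sign (−1)^0·-1^0·-1^-5 = -1.
(a,b)_23: α=0, u≡17; β=1, v≡11 (mod 23); (17|23)=-1, (11|23)=-1; sign (−1)^0·-1^1·-1^0 = -1.
(a,b)_2: α=1, β=7; u≡5, v≡5 (mod 8); ε(u)ε(v)=0·0, αω(v)=1·1, βω(u)=7·1; sum ≡ 0  ⇒  +1.
(a,b)_5: α=0, u≡3; β=2, v≡3 (mod 5); (3|5)=-1, (3|5)=-1; sign (−1)^0·-1^2·-1^0 = +1.
(a,b)_29: α=1, u≡3; β=0, v≡15 (mod 29); (3|29)=-1, (15|29)=-1; sign (−1)^0·-1^0·-1^1 = -1.
(a,b)_13: α=0, u≡2; β=1, v≡5 (mod 13); (2|13)=-1, (5|13)=-1; sign (−1)^0·-1^1·-1^0 = -1.
(a,b)_47: α=2, u≡11; β=0, v≡30 (mod 47); (11|47)=-1, (30|47)=-1; sign (−1)^0·-1^0·-1^2 = +1.
(a,b)_∞: sgn(-23142)=−, sgn(-598)=−, so -1.
|Ram(-23142, -598)| = 6, even; anisotropic at {3, 13, 19, 23, 29, ∞}.

[3, 13, 19, 23, 29, inf]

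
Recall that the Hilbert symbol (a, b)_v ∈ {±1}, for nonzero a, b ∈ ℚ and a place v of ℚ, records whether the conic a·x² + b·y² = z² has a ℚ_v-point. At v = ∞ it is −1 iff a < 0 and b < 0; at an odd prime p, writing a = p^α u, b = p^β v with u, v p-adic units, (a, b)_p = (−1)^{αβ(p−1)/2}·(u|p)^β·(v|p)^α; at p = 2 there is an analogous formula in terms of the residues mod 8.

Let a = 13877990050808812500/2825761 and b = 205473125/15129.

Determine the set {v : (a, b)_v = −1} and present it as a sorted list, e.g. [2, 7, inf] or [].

(a, b) ≡ (341, 2717) mod (ℚ^×)²; places V = {2, 3, 5, 11, 13, 19, 31, 41, ∞}.
(a,b)_11: α=5, u≡9; β=3, v≡3 (mod 11); (9|11)=+1, (3|11)=+1; sign (−1)^1·+1^3·+1^5 = -1.
(a,b)_31: α=1, u≡11; β=0, v≡10 (mod 31); (11|31)=-1, (10|31)=+1; sign (−1)^0·-1^0·+1^1 = +1.
(a,b)_41: α=-4, u≡15; β=-2, v≡12 (mod 41); (15|41)=-1, (12|41)=-1; sign (−1)^0·-1^-2·-1^-4 = +1.
(a,b)_3: α=6, u≡2; β=-2, v≡2 (mod 3); (2|3)=-1, (2|3)=-1; sign (−1)^0·-1^-2·-1^6 = +1.
(a,b)_5: α=6, u≡4; β=4, v≡3 (mod 5); (4|5)=+1, (3|5)=-1; sign (−1)^0·+1^4·-1^6 = +1.
(a,b)_19: α=2, u≡15; β=1, v≡10 (mod 19); (15|19)=-1, (10|19)=-1; sign (−1)^0·-1^1·-1^2 = -1.
(a,b)_13: α=2, u≡10; β=1, v≡3 (mod 13); (10|13)=+1, (3|13)=+1; sign (−1)^0·+1^1·+1^2 = +1.
(a,b)_∞: sgn(341)=+, sgn(2717)=+, so +1.
(a,b)_2: α=2, β=0; u≡5, v≡5 (mod 8); ε(u)ε(v)=0·0, αω(v)=2·1, βω(u)=0·1; sum ≡ 0  ⇒  +1.
Ram(341, 2717) = {11, 19}; no ℚ_11-point on the conic.

[11, 19]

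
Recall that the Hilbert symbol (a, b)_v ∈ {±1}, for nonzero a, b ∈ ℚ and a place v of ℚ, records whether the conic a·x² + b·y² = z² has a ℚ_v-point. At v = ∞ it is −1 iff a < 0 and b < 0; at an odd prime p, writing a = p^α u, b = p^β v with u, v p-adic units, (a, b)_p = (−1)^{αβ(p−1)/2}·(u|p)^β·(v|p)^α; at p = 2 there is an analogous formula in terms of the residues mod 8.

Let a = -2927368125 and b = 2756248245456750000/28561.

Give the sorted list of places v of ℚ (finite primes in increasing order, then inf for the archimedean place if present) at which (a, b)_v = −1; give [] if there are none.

[2, 17]

Mod squares: a ≡ -4301, b ≡ 187. Check v ∈ {∞, 2, 3, 5, 11, 13, 17, 23}.
v=11: a=11^3·(≡9), b=11^1·(≡6) mod 11; (9|11)=+1, (6|11)=-1; (−1)^{3·1·5}·(+1)^1·(-1)^3 = +1.
v=17: a=17^1·(≡9), b=17^3·(≡6) mod 17; (9|17)=+1, (6|17)=-1; (−1)^{1·3·8}·(+1)^3·(-1)^1 = -1.
v=∞: -4301 < 0 and 187 > 0  ⇒  (a,b)_∞ = +1.
v=23: a=23^1·(≡19), b=23^4·(≡6) mod 23; (19|23)=-1, (6|23)=+1; (−1)^{1·4·11}·(-1)^4·(+1)^1 = +1.
v=3: a=3^2·(≡1), b=3^6·(≡1) mod 3; (1|3)=+1, (1|3)=+1; (−1)^{2·6·1}·(+1)^6·(+1)^2 = +1.
v=2: v_2(a)=0, v_2(b)=4; units ≡ 3, 3 (mod 8); ε·ε+αω+βω = 1·1+0·1+4·1 ≡ 1  ⇒  (a,b)_2 = -1.
v=13: a=13^0·(≡7), b=13^-4·(≡8) mod 13; (7|13)=-1, (8|13)=-1; (−1)^{0·-4·6}·(-1)^-4·(-1)^0 = +1.
v=5: a=5^4·(≡1), b=5^6·(≡2) mod 5; (1|5)=+1, (2|5)=-1; (−1)^{4·6·2}·(+1)^6·(-1)^4 = +1.
(-4301, 187 / ℚ) ramifies at {2, 17}: a division algebra.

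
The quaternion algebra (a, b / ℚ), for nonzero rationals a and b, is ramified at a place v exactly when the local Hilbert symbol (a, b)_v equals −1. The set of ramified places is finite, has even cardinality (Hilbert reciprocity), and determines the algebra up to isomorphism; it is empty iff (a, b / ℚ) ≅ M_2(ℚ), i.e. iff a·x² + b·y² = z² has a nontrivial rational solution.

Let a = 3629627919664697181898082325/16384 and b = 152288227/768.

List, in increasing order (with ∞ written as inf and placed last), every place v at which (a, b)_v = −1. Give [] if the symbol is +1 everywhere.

[3, 7, 13, 19, 31, 41]

(a, b) ≡ (21661653, 190281) mod (ℚ^×)²; places V = {2, 3, 5, 7, 13, 17, 19, 23, 31, 41, ∞}.
(a,b)_23: α=1, u≡14; β=0, v≡16 (mod 23); (14|23)=-1, (16|23)=+1; sign (−1)^0·-1^0·+1^1 = +1.
(a,b)_∞: sgn(21661653)=+, sgn(190281)=+, so +1.
(a,b)_31: α=1, u≡21; β=0, v≡29 (mod 31); (21|31)=-1, (29|31)=-1; sign (−1)^0·-1^0·-1^1 = -1.
(a,b)_3: α=1, u≡1; β=-1, v≡1 (mod 3); (1|3)=+1, (1|3)=+1; sign (−1)^1·+1^-1·+1^1 = -1.
(a,b)_5: α=2, u≡2; β=0, v≡4 (mod 5); (2|5)=-1, (4|5)=+1; sign (−1)^0·-1^0·+1^2 = +1.
(a,b)_19: α=1, u≡16; β=0, v≡2 (mod 19); (16|19)=+1, (2|19)=-1; sign (−1)^0·+1^0·-1^1 = -1.
(a,b)_7: α=10, u≡3; β=5, v≡2 (mod 7); (3|7)=-1, (2|7)=+1; sign (−1)^0·-1^5·+1^10 = -1.
(a,b)_2: α=-14, β=-8; u≡5, v≡1 (mod 8); ε(u)ε(v)=0·0, αω(v)=-14·0, βω(u)=-8·1; sum ≡ 0  ⇒  +1.
(a,b)_13: α=3, u≡5; β=1, v≡10 (mod 13); (5|13)=-1, (10|13)=+1; sign (−1)^0·-1^1·+1^3 = -1.
(a,b)_41: α=3, u≡30; β=1, v≡23 (mod 41); (30|41)=-1, (23|41)=+1; sign (−1)^0·-1^1·+1^3 = -1.
(a,b)_17: α=4, u≡16; β=1, v≡5 (mod 17); (16|17)=+1, (5|17)=-1; sign (−1)^0·+1^1·-1^4 = +1.
(21661653, 190281 / ℚ) ramifies at {3, 7, 13, 19, 31, 41}: a division algebra.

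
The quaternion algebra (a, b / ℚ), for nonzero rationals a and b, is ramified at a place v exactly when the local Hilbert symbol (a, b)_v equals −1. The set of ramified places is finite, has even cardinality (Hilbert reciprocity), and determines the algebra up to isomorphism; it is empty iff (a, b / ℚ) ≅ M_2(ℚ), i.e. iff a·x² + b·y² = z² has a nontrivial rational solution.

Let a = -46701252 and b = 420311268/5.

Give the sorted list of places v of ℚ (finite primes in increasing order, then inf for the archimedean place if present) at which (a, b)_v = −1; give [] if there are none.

[3, 5, 13, 37]

(a, b) ≡ (-1297257, 6486285) mod (ℚ^×)²; places V = {2, 3, 5, 13, 29, 31, 37, ∞}.
(a,b)_2: α=2, β=2; u≡7, v≡5 (mod 8); ε(u)ε(v)=1·0, αω(v)=2·1, βω(u)=2·0; sum ≡ 0  ⇒  +1.
(a,b)_∞: sgn(-1297257)=−, sgn(6486285)=+, so +1.
(a,b)_3: α=3, u≡1; β=5, v≡1 (mod 3); (1|3)=+1, (1|3)=+1; sign (−1)^1·+1^5·+1^3 = -1.
(a,b)_5: α=0, u≡3; β=-1, v≡3 (mod 5); (3|5)=-1, (3|5)=-1; sign (−1)^0·-1^-1·-1^0 = -1.
(a,b)_31: α=1, u≡15; β=1, v≡4 (mod 31); (15|31)=-1, (4|31)=+1; sign (−1)^1·-1^1·+1^1 = +1.
(a,b)_29: α=1, u≡11; β=1, v≡15 (mod 29); (11|29)=-1, (15|29)=-1; sign (−1)^0·-1^1·-1^1 = +1.
(a,b)_37: α=1, u≡22; β=1, v≡27 (mod 37); (22|37)=-1, (27|37)=+1; sign (−1)^0·-1^1·+1^1 = -1.
(a,b)_13: α=1, u≡3; β=1, v≡5 (mod 13); (3|13)=+1, (5|13)=-1; sign (−1)^0·+1^1·-1^1 = -1.
Ram(-1297257, 6486285) = {3, 5, 13, 37}; no ℚ_3-point on the conic.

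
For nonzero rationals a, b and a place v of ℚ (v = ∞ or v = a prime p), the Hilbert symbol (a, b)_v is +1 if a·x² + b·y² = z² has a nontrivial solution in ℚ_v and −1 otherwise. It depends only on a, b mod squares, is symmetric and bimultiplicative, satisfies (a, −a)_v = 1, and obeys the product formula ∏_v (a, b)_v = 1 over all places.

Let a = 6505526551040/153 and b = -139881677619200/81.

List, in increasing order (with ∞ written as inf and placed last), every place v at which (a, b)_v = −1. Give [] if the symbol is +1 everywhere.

(a, b) ≡ (4930, -249458) mod (ℚ^×)²; places V = {2, 3, 5, 11, 17, 23, 29, 37, ∞}.
(a,b)_5: α=1, u≡1; β=2, v≡2 (mod 5); (1|5)=+1, (2|5)=-1; sign (−1)^0·+1^2·-1^1 = -1.
(a,b)_11: α=2, u≡6; β=1, v≡9 (mod 11); (6|11)=-1, (9|11)=+1; sign (−1)^0·-1^1·+1^2 = -1.
(a,b)_∞: sgn(4930)=+, sgn(-249458)=−, so +1.
(a,b)_17: α=-1, u≡4; β=1, v≡5 (mod 17); (4|17)=+1, (5|17)=-1; sign (−1)^0·+1^1·-1^-1 = -1.
(a,b)_37: α=2, u≡26; β=2, v≡26 (mod 37); (26|37)=+1, (26|37)=+1; sign (−1)^0·+1^2·+1^2 = +1.
(a,b)_29: α=1, u≡7; β=1, v≡14 (mod 29); (7|29)=+1, (14|29)=-1; sign (−1)^0·+1^1·-1^1 = -1.
(a,b)_2: α=9, β=15; u≡1, v≡7 (mod 8); ε(u)ε(v)=0·1, αω(v)=9·0, βω(u)=15·0; sum ≡ 0  ⇒  +1.
(a,b)_3: α=-2, u≡1; β=-4, v≡1 (mod 3); (1|3)=+1, (1|3)=+1; sign (−1)^0·+1^-4·+1^-2 = +1.
(a,b)_23: α=2, u≡13; β=1, v≡22 (mod 23); (13|23)=+1, (22|23)=-1; sign (−1)^0·+1^1·-1^2 = +1.
(4930, -249458 / ℚ) ramifies at {5, 11, 17, 29}: a division algebra.

[5, 11, 17, 29]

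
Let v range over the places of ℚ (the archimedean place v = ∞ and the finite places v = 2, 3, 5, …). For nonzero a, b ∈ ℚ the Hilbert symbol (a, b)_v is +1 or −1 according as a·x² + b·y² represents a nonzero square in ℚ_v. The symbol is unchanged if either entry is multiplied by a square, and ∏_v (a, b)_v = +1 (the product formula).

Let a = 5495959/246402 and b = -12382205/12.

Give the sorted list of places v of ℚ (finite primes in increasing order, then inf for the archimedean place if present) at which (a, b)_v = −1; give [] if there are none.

[3, 5, 7, 19]

(a, b) ≡ (11438, -128535) mod (ℚ^×)²; places V = {2, 3, 5, 7, 11, 13, 17, 19, 31, 41, 43, ∞}.
(a,b)_2: α=-1, β=-2; u≡7, v≡1 (mod 8); ε(u)ε(v)=1·0, αω(v)=-1·0, βω(u)=-2·0; sum ≡ 0  ⇒  +1.
(a,b)_11: α=0, u≡9; β=1, v≡8 (mod 11); (9|11)=+1, (8|11)=-1; sign (−1)^0·+1^1·-1^0 = +1.
(a,b)_13: α=-2, u≡7; β=0, v≡4 (mod 13); (7|13)=-1, (4|13)=+1; sign (−1)^0·-1^0·+1^-2 = +1.
(a,b)_17: α=0, u≡3; β=2, v≡1 (mod 17); (3|17)=-1, (1|17)=+1; sign (−1)^0·-1^2·+1^0 = +1.
(a,b)_5: α=0, u≡2; β=1, v≡2 (mod 5); (2|5)=-1, (2|5)=-1; sign (−1)^0·-1^1·-1^0 = -1.
(a,b)_43: α=1, u≡5; β=0, v≡17 (mod 43); (5|43)=-1, (17|43)=+1; sign (−1)^0·-1^0·+1^1 = +1.
(a,b)_7: α=1, u≡5; β=0, v≡5 (mod 7); (5|7)=-1, (5|7)=-1; sign (−1)^0·-1^0·-1^1 = -1.
(a,b)_19: α=1, u≡10; β=1, v≡2 (mod 19); (10|19)=-1, (2|19)=-1; sign (−1)^1·-1^1·-1^1 = -1.
(a,b)_31: α=2, u≡21; β=0, v≡13 (mod 31); (21|31)=-1, (13|31)=-1; sign (−1)^0·-1^0·-1^2 = +1.
(a,b)_3: α=-6, u≡2; β=-1, v≡1 (mod 3); (2|3)=-1, (1|3)=+1; sign (−1)^0·-1^-1·+1^-6 = -1.
(a,b)_41: α=0, u≡37; β=1, v≡24 (mod 41); (37|41)=+1, (24|41)=-1; sign (−1)^0·+1^1·-1^0 = +1.
(a,b)_∞: sgn(11438)=+, sgn(-128535)=−, so +1.
|Ram(11438, -128535)| = 4, even; anisotropic at {3, 5, 7, 19}.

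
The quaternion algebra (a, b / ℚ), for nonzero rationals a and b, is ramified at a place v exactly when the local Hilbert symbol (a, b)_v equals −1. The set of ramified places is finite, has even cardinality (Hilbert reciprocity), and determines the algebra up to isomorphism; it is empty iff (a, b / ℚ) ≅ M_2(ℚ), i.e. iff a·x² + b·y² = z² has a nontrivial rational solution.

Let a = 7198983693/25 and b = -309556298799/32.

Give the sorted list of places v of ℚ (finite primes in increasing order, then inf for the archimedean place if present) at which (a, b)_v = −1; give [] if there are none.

Mod squares: a ≡ 6610637, b ≡ -568514782. Check v ∈ {∞, 2, 3, 5, 11, 17, 23, 29, 43, 53}.
v=43: a=43^0·(≡42), b=43^1·(≡29) mod 43; (42|43)=-1, (29|43)=-1; (−1)^{0·1·21}·(-1)^1·(-1)^0 = -1.
v=11: a=11^3·(≡1), b=11^3·(≡8) mod 11; (1|11)=+1, (8|11)=-1; (−1)^{3·3·5}·(+1)^3·(-1)^3 = +1.
v=29: a=29^1·(≡6), b=29^1·(≡25) mod 29; (6|29)=+1, (25|29)=+1; (−1)^{1·1·14}·(+1)^1·(+1)^1 = +1.
v=23: a=23^1·(≡21), b=23^1·(≡14) mod 23; (21|23)=-1, (14|23)=-1; (−1)^{1·1·11}·(-1)^1·(-1)^1 = -1.
v=17: a=17^1·(≡11), b=17^1·(≡5) mod 17; (11|17)=-1, (5|17)=-1; (−1)^{1·1·8}·(-1)^1·(-1)^1 = +1.
v=53: a=53^1·(≡2), b=53^1·(≡9) mod 53; (2|53)=-1, (9|53)=+1; (−1)^{1·1·26}·(-1)^1·(+1)^1 = -1.
v=5: a=5^-2·(≡3), b=5^0·(≡3) mod 5; (3|5)=-1, (3|5)=-1; (−1)^{-2·0·2}·(-1)^0·(-1)^-2 = +1.
v=3: a=3^2·(≡2), b=3^2·(≡2) mod 3; (2|3)=-1, (2|3)=-1; (−1)^{2·2·1}·(-1)^2·(-1)^2 = +1.
v=2: v_2(a)=0, v_2(b)=-5; units ≡ 5, 1 (mod 8); ε·ε+αω+βω = 0·0+0·0+-5·1 ≡ 1  ⇒  (a,b)_2 = -1.
v=∞: 6610637 > 0 and -568514782 < 0  ⇒  (a,b)_∞ = +1.
(6610637, -568514782 / ℚ) ramifies at {2, 23, 43, 53}: a division algebra.

[2, 23, 43, 53]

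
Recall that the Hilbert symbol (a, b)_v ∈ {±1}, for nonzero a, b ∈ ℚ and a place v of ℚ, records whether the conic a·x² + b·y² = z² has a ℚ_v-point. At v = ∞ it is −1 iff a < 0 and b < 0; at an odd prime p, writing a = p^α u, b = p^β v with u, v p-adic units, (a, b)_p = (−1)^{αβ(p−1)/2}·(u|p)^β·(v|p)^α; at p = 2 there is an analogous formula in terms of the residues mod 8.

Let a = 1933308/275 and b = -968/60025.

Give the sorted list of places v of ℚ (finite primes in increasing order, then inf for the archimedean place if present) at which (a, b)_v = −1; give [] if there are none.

[2, 13]

Mod squares: a ≡ 7293, b ≡ -2. Check v ∈ {∞, 2, 3, 5, 7, 11, 13, 17}.
v=17: a=17^1·(≡15), b=17^0·(≡8) mod 17; (15|17)=+1, (8|17)=+1; (−1)^{1·0·8}·(+1)^0·(+1)^1 = +1.
v=11: a=11^-1·(≡1), b=11^2·(≡4) mod 11; (1|11)=+1, (4|11)=+1; (−1)^{-1·2·5}·(+1)^2·(+1)^-1 = +1.
v=5: a=5^-2·(≡3), b=5^-2·(≡2) mod 5; (3|5)=-1, (2|5)=-1; (−1)^{-2·-2·2}·(-1)^-2·(-1)^-2 = +1.
v=∞: 7293 > 0 and -2 < 0  ⇒  (a,b)_∞ = +1.
v=13: a=13^1·(≡11), b=13^0·(≡5) mod 13; (11|13)=-1, (5|13)=-1; (−1)^{1·0·6}·(-1)^0·(-1)^1 = -1.
v=2: v_2(a)=2, v_2(b)=3; units ≡ 5, 7 (mod 8); ε·ε+αω+βω = 0·1+2·0+3·1 ≡ 1  ⇒  (a,b)_2 = -1.
v=3: a=3^7·(≡1), b=3^0·(≡1) mod 3; (1|3)=+1, (1|3)=+1; (−1)^{7·0·1}·(+1)^0·(+1)^7 = +1.
v=7: a=7^0·(≡3), b=7^-4·(≡3) mod 7; (3|7)=-1, (3|7)=-1; (−1)^{0·-4·3}·(-1)^-4·(-1)^0 = +1.
|Ram(7293, -2)| = 2, even; anisotropic at {2, 13}.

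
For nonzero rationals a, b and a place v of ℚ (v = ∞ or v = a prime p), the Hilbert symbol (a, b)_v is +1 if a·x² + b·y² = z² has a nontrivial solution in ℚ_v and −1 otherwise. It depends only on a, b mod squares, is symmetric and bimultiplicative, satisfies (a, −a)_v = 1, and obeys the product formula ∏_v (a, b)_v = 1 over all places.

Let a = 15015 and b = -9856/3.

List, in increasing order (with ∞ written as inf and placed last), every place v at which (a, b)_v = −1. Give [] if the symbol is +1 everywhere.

Mod squares: a ≡ 15015, b ≡ -462. Check v ∈ {∞, 2, 3, 5, 7, 11, 13}.
v=2: v_2(a)=0, v_2(b)=7; units ≡ 7, 1 (mod 8); ε·ε+αω+βω = 1·0+0·0+7·0 ≡ 0  ⇒  (a,b)_2 = +1.
v=5: a=5^1·(≡3), b=5^0·(≡3) mod 5; (3|5)=-1, (3|5)=-1; (−1)^{1·0·2}·(-1)^0·(-1)^1 = -1.
v=3: a=3^1·(≡1), b=3^-1·(≡2) mod 3; (1|3)=+1, (2|3)=-1; (−1)^{1·-1·1}·(+1)^-1·(-1)^1 = +1.
v=11: a=11^1·(≡1), b=11^1·(≡2) mod 11; (1|11)=+1, (2|11)=-1; (−1)^{1·1·5}·(+1)^1·(-1)^1 = +1.
v=∞: 15015 > 0 and -462 < 0  ⇒  (a,b)_∞ = +1.
v=13: a=13^1·(≡11), b=13^0·(≡8) mod 13; (11|13)=-1, (8|13)=-1; (−1)^{1·0·6}·(-1)^0·(-1)^1 = -1.
v=7: a=7^1·(≡3), b=7^1·(≡2) mod 7; (3|7)=-1, (2|7)=+1; (−1)^{1·1·3}·(-1)^1·(+1)^1 = +1.
|Ram(15015, -462)| = 2, even; anisotropic at {5, 13}.

[5, 13]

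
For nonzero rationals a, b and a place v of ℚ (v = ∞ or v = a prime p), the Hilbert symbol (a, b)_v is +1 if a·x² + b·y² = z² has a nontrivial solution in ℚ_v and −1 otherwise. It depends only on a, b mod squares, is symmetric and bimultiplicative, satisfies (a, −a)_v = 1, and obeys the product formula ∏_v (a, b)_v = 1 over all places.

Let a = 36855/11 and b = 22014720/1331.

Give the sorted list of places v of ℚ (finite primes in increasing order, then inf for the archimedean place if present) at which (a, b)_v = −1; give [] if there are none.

[7, 13]

Mod squares: a ≡ 5005, b ≡ 2145. Check v ∈ {∞, 2, 3, 5, 7, 11, 13}.
v=5: a=5^1·(≡1), b=5^1·(≡4) mod 5; (1|5)=+1, (4|5)=+1; (−1)^{1·1·2}·(+1)^1·(+1)^1 = +1.
v=7: a=7^1·(≡2), b=7^2·(≡6) mod 7; (2|7)=+1, (6|7)=-1; (−1)^{1·2·3}·(+1)^2·(-1)^1 = -1.
v=2: v_2(a)=0, v_2(b)=8; units ≡ 5, 1 (mod 8); ε·ε+αω+βω = 0·0+0·0+8·1 ≡ 0  ⇒  (a,b)_2 = +1.
v=3: a=3^4·(≡1), b=3^3·(≡1) mod 3; (1|3)=+1, (1|3)=+1; (−1)^{4·3·1}·(+1)^3·(+1)^4 = +1.
v=13: a=13^1·(≡6), b=13^1·(≡12) mod 13; (6|13)=-1, (12|13)=+1; (−1)^{1·1·6}·(-1)^1·(+1)^1 = -1.
v=11: a=11^-1·(≡5), b=11^-3·(≡2) mod 11; (5|11)=+1, (2|11)=-1; (−1)^{-1·-3·5}·(+1)^-3·(-1)^-1 = +1.
v=∞: 5005 > 0 and 2145 > 0  ⇒  (a,b)_∞ = +1.
Ram(5005, 2145) = {7, 13}; no ℚ_7-point on the conic.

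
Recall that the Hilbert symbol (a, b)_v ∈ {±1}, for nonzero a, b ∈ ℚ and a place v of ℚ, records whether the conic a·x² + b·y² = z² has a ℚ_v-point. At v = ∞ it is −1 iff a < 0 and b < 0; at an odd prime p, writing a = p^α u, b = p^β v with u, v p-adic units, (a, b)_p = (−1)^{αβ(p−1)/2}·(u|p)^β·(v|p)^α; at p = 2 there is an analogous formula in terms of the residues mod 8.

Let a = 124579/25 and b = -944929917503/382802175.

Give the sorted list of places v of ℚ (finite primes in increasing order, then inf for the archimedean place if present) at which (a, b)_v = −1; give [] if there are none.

Mod squares: a ≡ 91, b ≡ -1001. Check v ∈ {∞, 2, 3, 5, 7, 11, 13, 17, 29, 37}.
v=∞: 91 > 0 and -1001 < 0  ⇒  (a,b)_∞ = +1.
v=11: a=11^0·(≡5), b=11^1·(≡8) mod 11; (5|11)=+1, (8|11)=-1; (−1)^{0·1·5}·(+1)^1·(-1)^0 = +1.
v=13: a=13^1·(≡11), b=13^7·(≡4) mod 13; (11|13)=-1, (4|13)=+1; (−1)^{1·7·6}·(-1)^7·(+1)^1 = -1.
v=17: a=17^0·(≡11), b=17^-2·(≡4) mod 17; (11|17)=-1, (4|17)=+1; (−1)^{0·-2·8}·(-1)^-2·(+1)^0 = +1.
v=37: a=37^2·(≡14), b=37^2·(≡13) mod 37; (14|37)=-1, (13|37)=-1; (−1)^{2·2·18}·(-1)^2·(-1)^2 = +1.
v=2: v_2(a)=0, v_2(b)=0; units ≡ 3, 7 (mod 8); ε·ε+αω+βω = 1·1+0·0+0·1 ≡ 1  ⇒  (a,b)_2 = -1.
v=5: a=5^-2·(≡4), b=5^-2·(≡1) mod 5; (4|5)=+1, (1|5)=+1; (−1)^{-2·-2·2}·(+1)^-2·(+1)^-2 = +1.
v=29: a=29^0·(≡23), b=29^-2·(≡12) mod 29; (23|29)=+1, (12|29)=-1; (−1)^{0·-2·14}·(+1)^-2·(-1)^0 = +1.
v=7: a=7^1·(≡6), b=7^-1·(≡1) mod 7; (6|7)=-1, (1|7)=+1; (−1)^{1·-1·3}·(-1)^-1·(+1)^1 = +1.
v=3: a=3^0·(≡1), b=3^-2·(≡1) mod 3; (1|3)=+1, (1|3)=+1; (−1)^{0·-2·1}·(+1)^-2·(+1)^0 = +1.
Ram(91, -1001) = {2, 13}; no ℚ_2-point on the conic.

[2, 13]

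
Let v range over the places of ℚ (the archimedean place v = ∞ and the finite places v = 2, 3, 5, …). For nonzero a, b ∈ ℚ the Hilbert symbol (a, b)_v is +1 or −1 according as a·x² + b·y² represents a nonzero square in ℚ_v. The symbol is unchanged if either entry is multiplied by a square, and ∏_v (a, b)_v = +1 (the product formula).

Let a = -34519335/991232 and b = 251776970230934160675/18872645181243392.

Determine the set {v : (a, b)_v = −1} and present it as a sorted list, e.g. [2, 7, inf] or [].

[2, 3]

Mod squares: a ≡ -30, b ≡ 6. Check v ∈ {∞, 2, 3, 5, 7, 11, 13, 31, 37, 41}.
v=37: a=37^2·(≡28), b=37^4·(≡13) mod 37; (28|37)=+1, (13|37)=-1; (−1)^{2·4·18}·(+1)^4·(-1)^2 = +1.
v=∞: -30 < 0 and 6 > 0  ⇒  (a,b)_∞ = +1.
v=13: a=13^0·(≡9), b=13^2·(≡2) mod 13; (9|13)=+1, (2|13)=-1; (−1)^{0·2·6}·(+1)^2·(-1)^0 = +1.
v=2: v_2(a)=-13, v_2(b)=-29; units ≡ 1, 3 (mod 8); ε·ε+αω+βω = 0·1+-13·1+-29·0 ≡ 1  ⇒  (a,b)_2 = -1.
v=11: a=11^-2·(≡5), b=11^-4·(≡2) mod 11; (5|11)=+1, (2|11)=-1; (−1)^{-2·-4·5}·(+1)^-4·(-1)^-2 = +1.
v=7: a=7^0·(≡6), b=7^-4·(≡6) mod 7; (6|7)=-1, (6|7)=-1; (−1)^{0·-4·3}·(-1)^-4·(-1)^0 = +1.
v=3: a=3^1·(≡2), b=3^9·(≡2) mod 3; (2|3)=-1, (2|3)=-1; (−1)^{1·9·1}·(-1)^9·(-1)^1 = -1.
v=31: a=31^0·(≡18), b=31^2·(≡12) mod 31; (18|31)=+1, (12|31)=-1; (−1)^{0·2·15}·(+1)^2·(-1)^0 = +1.
v=5: a=5^1·(≡4), b=5^2·(≡1) mod 5; (4|5)=+1, (1|5)=+1; (−1)^{1·2·2}·(+1)^2·(+1)^1 = +1.
v=41: a=41^2·(≡26), b=41^2·(≡30) mod 41; (26|41)=-1, (30|41)=-1; (−1)^{2·2·20}·(-1)^2·(-1)^2 = +1.
|Ram(-30, 6)| = 2, even; anisotropic at {2, 3}.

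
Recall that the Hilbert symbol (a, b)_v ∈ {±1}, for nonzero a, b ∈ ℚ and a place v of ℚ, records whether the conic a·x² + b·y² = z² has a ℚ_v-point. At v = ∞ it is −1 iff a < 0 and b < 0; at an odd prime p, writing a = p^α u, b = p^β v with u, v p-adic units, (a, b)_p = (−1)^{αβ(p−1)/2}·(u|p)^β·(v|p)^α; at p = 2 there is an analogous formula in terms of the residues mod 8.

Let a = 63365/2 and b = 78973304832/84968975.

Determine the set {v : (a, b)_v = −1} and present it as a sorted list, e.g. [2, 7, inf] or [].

(a, b) ≡ (126730, 196707) mod (ℚ^×)²; places V = {2, 3, 5, 7, 13, 17, 19, 23, 29, ∞}.
(a,b)_3: α=0, u≡1; β=7, v≡1 (mod 3); (1|3)=+1, (1|3)=+1; sign (−1)^0·+1^7·+1^0 = +1.
(a,b)_17: α=0, u≡3; β=-1, v≡12 (mod 17); (3|17)=-1, (12|17)=-1; sign (−1)^0·-1^-1·-1^0 = -1.
(a,b)_19: α=1, u≡5; β=1, v≡4 (mod 19); (5|19)=+1, (4|19)=+1; sign (−1)^1·+1^1·+1^1 = -1.
(a,b)_2: α=-1, β=16; u≡5, v≡3 (mod 8); ε(u)ε(v)=0·1, αω(v)=-1·1, βω(u)=16·1; sum ≡ 1  ⇒  -1.
(a,b)_29: α=1, u≡5; β=1, v≡10 (mod 29); (5|29)=+1, (10|29)=-1; sign (−1)^0·+1^1·-1^1 = -1.
(a,b)_∞: sgn(126730)=+, sgn(196707)=+, so +1.
(a,b)_23: α=1, u≡9; β=0, v≡20 (mod 23); (9|23)=+1, (20|23)=-1; sign (−1)^0·+1^0·-1^1 = -1.
(a,b)_7: α=0, u≡4; β=-1, v≡6 (mod 7); (4|7)=+1, (6|7)=-1; sign (−1)^0·+1^-1·-1^0 = +1.
(a,b)_13: α=0, u≡8; β=-4, v≡10 (mod 13); (8|13)=-1, (10|13)=+1; sign (−1)^0·-1^-4·+1^0 = +1.
(a,b)_5: α=1, u≡4; β=-2, v≡3 (mod 5); (4|5)=+1, (3|5)=-1; sign (−1)^0·+1^-2·-1^1 = -1.
Ram(126730, 196707) = {2, 5, 17, 19, 23, 29}; no ℚ_2-point on the conic.

[2, 5, 17, 19, 23, 29]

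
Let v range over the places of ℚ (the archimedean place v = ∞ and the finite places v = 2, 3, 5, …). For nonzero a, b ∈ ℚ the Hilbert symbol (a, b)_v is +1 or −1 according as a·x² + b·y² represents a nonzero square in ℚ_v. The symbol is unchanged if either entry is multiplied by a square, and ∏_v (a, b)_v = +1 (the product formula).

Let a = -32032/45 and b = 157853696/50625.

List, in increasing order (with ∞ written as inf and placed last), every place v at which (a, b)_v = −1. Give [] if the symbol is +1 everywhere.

[7, 13]

Mod squares: a ≡ -10010, b ≡ 26. Check v ∈ {∞, 2, 3, 5, 7, 11, 13}.
v=3: a=3^-2·(≡1), b=3^-4·(≡2) mod 3; (1|3)=+1, (2|3)=-1; (−1)^{-2·-4·1}·(+1)^-4·(-1)^-2 = +1.
v=7: a=7^1·(≡3), b=7^2·(≡6) mod 7; (3|7)=-1, (6|7)=-1; (−1)^{1·2·3}·(-1)^2·(-1)^1 = -1.
v=∞: -10010 < 0 and 26 > 0  ⇒  (a,b)_∞ = +1.
v=2: v_2(a)=5, v_2(b)=11; units ≡ 3, 5 (mod 8); ε·ε+αω+βω = 1·0+5·1+11·1 ≡ 0  ⇒  (a,b)_2 = +1.
v=5: a=5^-1·(≡2), b=5^-4·(≡1) mod 5; (2|5)=-1, (1|5)=+1; (−1)^{-1·-4·2}·(-1)^-4·(+1)^-1 = +1.
v=13: a=13^1·(≡1), b=13^1·(≡11) mod 13; (1|13)=+1, (11|13)=-1; (−1)^{1·1·6}·(+1)^1·(-1)^1 = -1.
v=11: a=11^1·(≡3), b=11^2·(≡3) mod 11; (3|11)=+1, (3|11)=+1; (−1)^{1·2·5}·(+1)^2·(+1)^1 = +1.
(-10010, 26 / ℚ) ramifies at {7, 13}: a division algebra.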